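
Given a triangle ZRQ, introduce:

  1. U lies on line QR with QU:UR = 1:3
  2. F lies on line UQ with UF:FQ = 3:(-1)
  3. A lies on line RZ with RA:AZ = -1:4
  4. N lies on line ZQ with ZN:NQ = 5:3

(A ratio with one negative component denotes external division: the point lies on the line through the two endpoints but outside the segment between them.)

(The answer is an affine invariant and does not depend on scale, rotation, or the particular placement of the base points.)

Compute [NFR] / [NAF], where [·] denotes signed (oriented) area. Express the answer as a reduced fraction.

Set Z = (0, 0), R = (1, 0), Q = (0, 1); any affine frame gives the same invariant.
1. U lies on line QR with QU:UR = 1:3 ⇒ U = (1/4, 3/4)
2. F lies on line UQ with UF:FQ = 3:(-1) ⇒ F = (-1/8, 9/8)
3. A lies on line RZ with RA:AZ = -1:4 ⇒ A = (4/3, 0)
4. N lies on line ZQ with ZN:NQ = 5:3 ⇒ N = (0, 5/8)
2·[NFR] = -27/64, 2·[NAF] = 113/192
[NFR]:[NAF] = -27/64:113/192 = -81/113

[NFR]:[NAF] = -81/113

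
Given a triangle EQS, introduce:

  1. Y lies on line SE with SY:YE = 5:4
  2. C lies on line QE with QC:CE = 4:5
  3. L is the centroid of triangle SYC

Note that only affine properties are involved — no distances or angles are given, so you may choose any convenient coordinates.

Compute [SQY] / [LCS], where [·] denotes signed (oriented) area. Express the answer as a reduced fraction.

[SQY]:[LCS] = -27/5

Work in coordinates with E = (0, 0), Q = (1, 0), S = (0, 1).
1. Y lies on line SE with SY:YE = 5:4 ⇒ Y = (0, 4/9)
2. C lies on line QE with QC:CE = 4:5 ⇒ C = (5/9, 0)
3. L is the centroid of triangle SYC ⇒ L = (5/27, 13/27)
2·[SQY] = -5/9, 2·[LCS] = 25/243
[SQY]:[LCS] = -5/9:25/243 = -27/5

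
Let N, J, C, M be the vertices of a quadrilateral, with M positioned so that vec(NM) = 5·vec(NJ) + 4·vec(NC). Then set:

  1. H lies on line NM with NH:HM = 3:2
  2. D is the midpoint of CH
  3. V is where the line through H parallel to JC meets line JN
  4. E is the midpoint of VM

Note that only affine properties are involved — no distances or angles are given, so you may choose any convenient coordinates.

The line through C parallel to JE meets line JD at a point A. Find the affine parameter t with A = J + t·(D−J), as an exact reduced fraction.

Assign N = (0, 0), J = (1, 0), C = (0, 1), M = (5, 4) — the answer is frame-independent, so this choice is without loss of generality.
1. H lies on line NM with NH:HM = 3:2 ⇒ H = (3, 12/5)
2. D is the midpoint of CH ⇒ D = (3/2, 17/10)
3. V is where the line through H parallel to JC meets line JN ⇒ V = (27/5, 0)
4. E is the midpoint of VM ⇒ E = (26/5, 2)
through C parallel to JE: direction (21/5, 2); meets JD at A = (462/307, 527/307)
A = J + t·(D−J) with t = 310/307

t = 310/307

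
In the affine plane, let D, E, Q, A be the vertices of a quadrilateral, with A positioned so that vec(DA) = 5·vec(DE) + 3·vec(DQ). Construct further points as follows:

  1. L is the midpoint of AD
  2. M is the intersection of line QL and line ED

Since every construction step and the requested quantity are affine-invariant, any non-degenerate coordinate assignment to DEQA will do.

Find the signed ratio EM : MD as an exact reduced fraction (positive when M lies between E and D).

Choose coordinates D = (0, 0), E = (1, 0), Q = (0, 1), A = (5, 3).
1. L is the midpoint of AD ⇒ L = (5/2, 3/2)
2. M is the intersection of line QL and line ED ⇒ M = (-5, 0)
M = E + t·(D−E) with t = 6, so EM:MD = t:(1−t) = 6:-5

EM:MD = -6/5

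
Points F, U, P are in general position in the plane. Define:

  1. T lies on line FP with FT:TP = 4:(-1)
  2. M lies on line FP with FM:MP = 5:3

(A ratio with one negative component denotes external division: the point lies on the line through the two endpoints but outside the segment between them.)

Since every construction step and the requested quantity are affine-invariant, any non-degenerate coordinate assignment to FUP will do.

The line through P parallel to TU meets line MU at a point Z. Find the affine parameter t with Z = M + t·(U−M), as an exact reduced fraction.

t = 9/17

Choose coordinates F = (0, 0), U = (1, 0), P = (0, 1).
1. T lies on line FP with FT:TP = 4:(-1) ⇒ T = (0, 4/3)
2. M lies on line FP with FM:MP = 5:3 ⇒ M = (0, 5/8)
through P parallel to TU: direction (1, -4/3); meets MU at Z = (9/17, 5/17)
Z = M + t·(U−M) with t = 9/17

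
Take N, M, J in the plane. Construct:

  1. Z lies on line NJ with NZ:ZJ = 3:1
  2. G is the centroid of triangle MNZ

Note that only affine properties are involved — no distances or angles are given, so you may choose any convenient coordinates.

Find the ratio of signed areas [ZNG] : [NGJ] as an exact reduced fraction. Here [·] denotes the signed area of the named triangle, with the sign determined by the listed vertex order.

Work in coordinates with N = (0, 0), M = (1, 0), J = (0, 1).
1. Z lies on line NJ with NZ:ZJ = 3:1 ⇒ Z = (0, 3/4)
2. G is the centroid of triangle MNZ ⇒ G = (1/3, 1/4)
2·[ZNG] = 1/4, 2·[NGJ] = 1/3
[ZNG]:[NGJ] = 1/4:1/3 = 3/4

[ZNG]:[NGJ] = 3/4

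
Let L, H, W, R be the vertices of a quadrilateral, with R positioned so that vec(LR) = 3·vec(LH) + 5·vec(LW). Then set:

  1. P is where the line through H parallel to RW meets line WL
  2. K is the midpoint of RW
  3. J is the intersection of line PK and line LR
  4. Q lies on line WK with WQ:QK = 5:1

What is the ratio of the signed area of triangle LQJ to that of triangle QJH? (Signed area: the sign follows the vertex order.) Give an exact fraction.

Work in coordinates with L = (0, 0), H = (1, 0), W = (0, 1), R = (3, 5).
1. P is where the line through H parallel to RW meets line WL ⇒ P = (0, -4/3)
2. K is the midpoint of RW ⇒ K = (3/2, 3)
3. J is the intersection of line PK and line LR ⇒ J = (12/11, 20/11)
4. Q lies on line WK with WQ:QK = 5:1 ⇒ Q = (5/4, 8/3)
2·[LQJ] = -7/11, 2·[QJH] = 7/33
[LQJ]:[QJH] = -7/11:7/33 = -3

[LQJ]:[QJH] = -3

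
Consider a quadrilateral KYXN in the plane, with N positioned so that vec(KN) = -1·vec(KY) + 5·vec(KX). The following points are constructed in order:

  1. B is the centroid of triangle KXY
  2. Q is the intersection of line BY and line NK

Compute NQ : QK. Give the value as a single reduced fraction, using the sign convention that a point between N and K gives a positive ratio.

NQ:QK = 8

Work in coordinates with K = (0, 0), Y = (1, 0), X = (0, 1), N = (-1, 5).
1. B is the centroid of triangle KXY ⇒ B = (1/3, 1/3)
2. Q is the intersection of line BY and line NK ⇒ Q = (-1/9, 5/9)
Q = N + t·(K−N) with t = 8/9, so NQ:QK = t:(1−t) = 8/9:1/9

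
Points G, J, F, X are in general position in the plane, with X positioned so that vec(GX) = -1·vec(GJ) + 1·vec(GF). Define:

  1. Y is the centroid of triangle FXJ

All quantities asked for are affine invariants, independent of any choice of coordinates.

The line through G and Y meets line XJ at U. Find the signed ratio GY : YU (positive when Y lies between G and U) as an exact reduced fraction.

GY:YU = -4

Assign G = (0, 0), J = (1, 0), F = (0, 1), X = (-1, 1) — the answer is frame-independent, so this choice is without loss of generality.
1. Y is the centroid of triangle FXJ ⇒ Y = (0, 2/3)
line GY meets XJ at U = (0, 1/2)
Y = G + t·(U−G) with t = 4/3, so GY:YU = 4/3:-1/3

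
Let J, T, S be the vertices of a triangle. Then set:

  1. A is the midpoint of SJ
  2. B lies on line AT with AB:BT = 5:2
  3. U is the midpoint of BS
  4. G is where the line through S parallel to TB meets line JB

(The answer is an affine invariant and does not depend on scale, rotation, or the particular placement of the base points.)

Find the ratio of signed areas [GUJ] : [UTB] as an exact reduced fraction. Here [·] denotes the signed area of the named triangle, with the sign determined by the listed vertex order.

Work in coordinates with J = (0, 0), T = (1, 0), S = (0, 1).
1. A is the midpoint of SJ ⇒ A = (0, 1/2)
2. B lies on line AT with AB:BT = 5:2 ⇒ B = (5/7, 1/7)
3. U is the midpoint of BS ⇒ U = (5/14, 4/7)
4. G is where the line through S parallel to TB meets line JB ⇒ G = (10/7, 2/7)
2·[GUJ] = 5/7, 2·[UTB] = -1/14
[GUJ]:[UTB] = 5/7:-1/14 = -10

[GUJ]:[UTB] = -10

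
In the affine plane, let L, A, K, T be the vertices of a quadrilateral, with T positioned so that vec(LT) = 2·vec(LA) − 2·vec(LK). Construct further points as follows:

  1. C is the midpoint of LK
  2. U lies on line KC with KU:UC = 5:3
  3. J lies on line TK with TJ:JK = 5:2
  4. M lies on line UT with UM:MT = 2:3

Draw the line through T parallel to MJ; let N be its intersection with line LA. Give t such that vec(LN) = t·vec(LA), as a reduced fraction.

t = 338/297

Set L = (0, 0), A = (1, 0), K = (0, 1), T = (2, -2); any affine frame gives the same invariant.
1. C is the midpoint of LK ⇒ C = (0, 1/2)
2. U lies on line KC with KU:UC = 5:3 ⇒ U = (0, 11/16)
3. J lies on line TK with TJ:JK = 5:2 ⇒ J = (4/7, 1/7)
4. M lies on line UT with UM:MT = 2:3 ⇒ M = (4/5, -31/80)
through T parallel to MJ: direction (-8/35, 297/560); meets LA at N = (338/297, 0)
N = L + t·(A−L) with t = 338/297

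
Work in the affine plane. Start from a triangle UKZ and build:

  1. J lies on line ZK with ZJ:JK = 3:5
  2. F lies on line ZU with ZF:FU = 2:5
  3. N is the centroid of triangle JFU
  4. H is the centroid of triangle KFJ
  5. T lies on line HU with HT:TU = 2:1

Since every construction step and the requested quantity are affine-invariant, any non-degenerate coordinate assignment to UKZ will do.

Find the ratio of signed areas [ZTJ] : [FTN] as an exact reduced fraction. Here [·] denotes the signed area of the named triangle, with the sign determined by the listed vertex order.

Assign U = (0, 0), K = (1, 0), Z = (0, 1) — the answer is frame-independent, so this choice is without loss of generality.
1. J lies on line ZK with ZJ:JK = 3:5 ⇒ J = (3/8, 5/8)
2. F lies on line ZU with ZF:FU = 2:5 ⇒ F = (0, 5/7)
3. N is the centroid of triangle JFU ⇒ N = (1/8, 25/56)
4. H is the centroid of triangle KFJ ⇒ H = (11/24, 25/56)
5. T lies on line HU with HT:TU = 2:1 ⇒ T = (11/72, 25/168)
2·[ZTJ] = 11/42, 2·[FTN] = 5/168
[ZTJ]:[FTN] = 11/42:5/168 = 44/5

[ZTJ]:[FTN] = 44/5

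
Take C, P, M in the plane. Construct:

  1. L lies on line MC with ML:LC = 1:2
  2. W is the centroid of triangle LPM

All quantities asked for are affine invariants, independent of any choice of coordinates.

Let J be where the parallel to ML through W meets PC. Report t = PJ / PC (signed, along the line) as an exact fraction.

t = 2/3

Work in coordinates with C = (0, 0), P = (1, 0), M = (0, 1).
1. L lies on line MC with ML:LC = 1:2 ⇒ L = (0, 2/3)
2. W is the centroid of triangle LPM ⇒ W = (1/3, 5/9)
through W parallel to ML: direction (0, -1/3); meets PC at J = (1/3, 0)
J = P + t·(C−P) with t = 2/3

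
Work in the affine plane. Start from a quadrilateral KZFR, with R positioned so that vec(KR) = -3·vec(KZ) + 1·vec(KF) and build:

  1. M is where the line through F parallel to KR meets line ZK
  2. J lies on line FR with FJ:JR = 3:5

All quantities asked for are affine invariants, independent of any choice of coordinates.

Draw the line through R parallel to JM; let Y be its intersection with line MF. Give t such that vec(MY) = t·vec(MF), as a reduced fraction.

Choose coordinates K = (0, 0), Z = (1, 0), F = (0, 1), R = (-3, 1).
1. M is where the line through F parallel to KR meets line ZK ⇒ M = (3, 0)
2. J lies on line FR with FJ:JR = 3:5 ⇒ J = (-9/8, 1)
through R parallel to JM: direction (33/8, -1); meets MF at Y = (8, -5/3)
Y = M + t·(F−M) with t = -5/3

t = -5/3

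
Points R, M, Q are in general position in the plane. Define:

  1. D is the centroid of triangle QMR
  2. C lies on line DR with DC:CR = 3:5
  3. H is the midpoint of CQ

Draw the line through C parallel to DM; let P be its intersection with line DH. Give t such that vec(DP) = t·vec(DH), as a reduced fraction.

Work in coordinates with R = (0, 0), M = (1, 0), Q = (0, 1).
1. D is the centroid of triangle QMR ⇒ D = (1/3, 1/3)
2. C lies on line DR with DC:CR = 3:5 ⇒ C = (5/24, 5/24)
3. H is the midpoint of CQ ⇒ H = (5/48, 29/48)
through C parallel to DM: direction (2/3, -1/3); meets DH at P = (73/120, 1/120)
P = D + t·(H−D) with t = -6/5

t = -6/5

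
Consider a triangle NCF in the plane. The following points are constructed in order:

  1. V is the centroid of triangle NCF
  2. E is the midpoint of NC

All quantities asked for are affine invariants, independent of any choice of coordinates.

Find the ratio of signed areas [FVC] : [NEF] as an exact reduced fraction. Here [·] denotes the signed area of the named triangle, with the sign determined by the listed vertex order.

[FVC]:[NEF] = 2/3

Set N = (0, 0), C = (1, 0), F = (0, 1); any affine frame gives the same invariant.
1. V is the centroid of triangle NCF ⇒ V = (1/3, 1/3)
2. E is the midpoint of NC ⇒ E = (1/2, 0)
2·[FVC] = 1/3, 2·[NEF] = 1/2
[FVC]:[NEF] = 1/3:1/2 = 2/3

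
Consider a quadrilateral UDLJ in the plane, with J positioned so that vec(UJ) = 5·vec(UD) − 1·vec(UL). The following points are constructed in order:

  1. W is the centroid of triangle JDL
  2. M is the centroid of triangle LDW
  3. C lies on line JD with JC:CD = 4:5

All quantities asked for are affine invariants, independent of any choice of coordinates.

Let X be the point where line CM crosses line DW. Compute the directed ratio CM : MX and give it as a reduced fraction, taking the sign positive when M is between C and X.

CM:MX = -8/3

Assign U = (0, 0), D = (1, 0), L = (0, 1), J = (5, -1) — the answer is frame-independent, so this choice is without loss of generality.
1. W is the centroid of triangle JDL ⇒ W = (2, 0)
2. M is the centroid of triangle LDW ⇒ M = (1, 1/3)
3. C lies on line JD with JC:CD = 4:5 ⇒ C = (29/9, -5/9)
line CM meets DW at X = (11/6, 0)
M = C + t·(X−C) with t = 8/5, so CM:MX = 8/5:-3/5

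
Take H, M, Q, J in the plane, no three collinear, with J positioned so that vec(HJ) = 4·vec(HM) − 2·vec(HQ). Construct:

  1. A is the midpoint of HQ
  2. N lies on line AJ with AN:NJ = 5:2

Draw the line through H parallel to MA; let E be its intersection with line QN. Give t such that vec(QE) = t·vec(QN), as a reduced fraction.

Assign H = (0, 0), M = (1, 0), Q = (0, 1), J = (4, -2) — the answer is frame-independent, so this choice is without loss of generality.
1. A is the midpoint of HQ ⇒ A = (0, 1/2)
2. N lies on line AJ with AN:NJ = 5:2 ⇒ N = (20/7, -9/7)
through H parallel to MA: direction (-1, 1/2); meets QN at E = (10/3, -5/3)
E = Q + t·(N−Q) with t = 7/6

t = 7/6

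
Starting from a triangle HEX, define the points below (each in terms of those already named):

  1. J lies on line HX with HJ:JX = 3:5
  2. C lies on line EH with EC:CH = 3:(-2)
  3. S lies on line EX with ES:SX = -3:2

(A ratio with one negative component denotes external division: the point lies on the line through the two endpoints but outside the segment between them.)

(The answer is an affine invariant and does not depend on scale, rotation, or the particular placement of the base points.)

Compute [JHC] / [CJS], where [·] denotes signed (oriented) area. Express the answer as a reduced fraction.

[JHC]:[CJS] = -1/8

Set H = (0, 0), E = (1, 0), X = (0, 1); any affine frame gives the same invariant.
1. J lies on line HX with HJ:JX = 3:5 ⇒ J = (0, 3/8)
2. C lies on line EH with EC:CH = 3:(-2) ⇒ C = (-2, 0)
3. S lies on line EX with ES:SX = -3:2 ⇒ S = (-2, 3)
2·[JHC] = -3/4, 2·[CJS] = 6
[JHC]:[CJS] = -3/4:6 = -1/8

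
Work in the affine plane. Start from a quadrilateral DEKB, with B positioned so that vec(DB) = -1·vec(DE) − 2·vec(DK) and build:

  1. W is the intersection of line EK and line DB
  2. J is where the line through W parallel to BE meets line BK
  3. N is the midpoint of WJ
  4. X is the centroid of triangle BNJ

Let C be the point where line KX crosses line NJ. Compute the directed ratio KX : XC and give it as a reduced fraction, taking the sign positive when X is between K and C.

KX:XC = -5/2

Choose coordinates D = (0, 0), E = (1, 0), K = (0, 1), B = (-1, -2).
1. W is the intersection of line EK and line DB ⇒ W = (1/3, 2/3)
2. J is where the line through W parallel to BE meets line BK ⇒ J = (-1/3, 0)
3. N is the midpoint of WJ ⇒ N = (0, 1/3)
4. X is the centroid of triangle BNJ ⇒ X = (-4/9, -5/9)
line KX meets NJ at C = (-4/15, 1/15)
X = K + t·(C−K) with t = 5/3, so KX:XC = 5/3:-2/3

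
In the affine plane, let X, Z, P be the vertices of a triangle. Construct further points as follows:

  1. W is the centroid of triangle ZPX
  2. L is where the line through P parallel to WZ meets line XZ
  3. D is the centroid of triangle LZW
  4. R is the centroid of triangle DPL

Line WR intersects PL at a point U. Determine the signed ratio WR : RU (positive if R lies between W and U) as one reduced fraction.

Set X = (0, 0), Z = (1, 0), P = (0, 1); any affine frame gives the same invariant.
1. W is the centroid of triangle ZPX ⇒ W = (1/3, 1/3)
2. L is where the line through P parallel to WZ meets line XZ ⇒ L = (2, 0)
3. D is the centroid of triangle LZW ⇒ D = (10/9, 1/9)
4. R is the centroid of triangle DPL ⇒ R = (28/27, 10/27)
line WR meets PL at U = (26/21, 8/21)
R = W + t·(U−W) with t = 7/9, so WR:RU = 7/9:2/9

WR:RU = 7/2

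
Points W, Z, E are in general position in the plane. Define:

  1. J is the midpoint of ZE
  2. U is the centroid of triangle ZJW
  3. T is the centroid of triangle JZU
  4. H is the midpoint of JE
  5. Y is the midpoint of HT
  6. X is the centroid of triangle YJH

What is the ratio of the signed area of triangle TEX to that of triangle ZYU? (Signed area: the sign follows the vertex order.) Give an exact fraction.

Assign W = (0, 0), Z = (1, 0), E = (0, 1) — the answer is frame-independent, so this choice is without loss of generality.
1. J is the midpoint of ZE ⇒ J = (1/2, 1/2)
2. U is the centroid of triangle ZJW ⇒ U = (1/2, 1/6)
3. T is the centroid of triangle JZU ⇒ T = (2/3, 2/9)
4. H is the midpoint of JE ⇒ H = (1/4, 3/4)
5. Y is the midpoint of HT ⇒ Y = (11/24, 35/72)
6. X is the centroid of triangle YJH ⇒ X = (29/72, 125/216)
2·[TEX] = -7/216, 2·[ZYU] = 11/72
[TEX]:[ZYU] = -7/216:11/72 = -7/33

[TEX]:[ZYU] = -7/33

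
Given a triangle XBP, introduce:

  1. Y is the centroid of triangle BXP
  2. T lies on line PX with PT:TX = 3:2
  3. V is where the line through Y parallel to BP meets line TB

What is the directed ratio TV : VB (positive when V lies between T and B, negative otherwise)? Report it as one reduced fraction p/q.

Assign X = (0, 0), B = (1, 0), P = (0, 1) — the answer is frame-independent, so this choice is without loss of generality.
1. Y is the centroid of triangle BXP ⇒ Y = (1/3, 1/3)
2. T lies on line PX with PT:TX = 3:2 ⇒ T = (0, 2/5)
3. V is where the line through Y parallel to BP meets line TB ⇒ V = (4/9, 2/9)
V = T + t·(B−T) with t = 4/9, so TV:VB = t:(1−t) = 4/9:5/9

TV:VB = 4/5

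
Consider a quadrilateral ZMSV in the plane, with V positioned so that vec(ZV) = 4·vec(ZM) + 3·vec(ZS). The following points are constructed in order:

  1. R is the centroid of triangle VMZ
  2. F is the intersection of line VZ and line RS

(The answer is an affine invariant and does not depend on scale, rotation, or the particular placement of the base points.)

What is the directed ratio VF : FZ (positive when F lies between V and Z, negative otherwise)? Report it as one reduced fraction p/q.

VF:FZ = 2

Choose coordinates Z = (0, 0), M = (1, 0), S = (0, 1), V = (4, 3).
1. R is the centroid of triangle VMZ ⇒ R = (5/3, 1)
2. F is the intersection of line VZ and line RS ⇒ F = (4/3, 1)
F = V + t·(Z−V) with t = 2/3, so VF:FZ = t:(1−t) = 2/3:1/3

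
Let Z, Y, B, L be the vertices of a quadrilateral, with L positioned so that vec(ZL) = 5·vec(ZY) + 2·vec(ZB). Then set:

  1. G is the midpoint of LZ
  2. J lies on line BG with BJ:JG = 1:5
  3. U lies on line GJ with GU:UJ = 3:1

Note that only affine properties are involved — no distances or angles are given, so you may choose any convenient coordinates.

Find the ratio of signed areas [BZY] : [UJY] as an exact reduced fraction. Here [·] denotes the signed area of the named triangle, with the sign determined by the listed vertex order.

[BZY]:[UJY] = 48/25

Assign Z = (0, 0), Y = (1, 0), B = (0, 1), L = (5, 2) — the answer is frame-independent, so this choice is without loss of generality.
1. G is the midpoint of LZ ⇒ G = (5/2, 1)
2. J lies on line BG with BJ:JG = 1:5 ⇒ J = (5/12, 1)
3. U lies on line GJ with GU:UJ = 3:1 ⇒ U = (15/16, 1)
2·[BZY] = 1, 2·[UJY] = 25/48
[BZY]:[UJY] = 1:25/48 = 48/25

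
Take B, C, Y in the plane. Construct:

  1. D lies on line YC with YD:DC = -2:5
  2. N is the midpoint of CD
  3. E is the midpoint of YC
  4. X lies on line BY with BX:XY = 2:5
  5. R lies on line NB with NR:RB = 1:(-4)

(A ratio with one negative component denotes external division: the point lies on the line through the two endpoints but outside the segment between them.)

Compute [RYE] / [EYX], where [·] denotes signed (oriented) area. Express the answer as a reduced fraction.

[RYE]:[EYX] = 7/15

Set B = (0, 0), C = (1, 0), Y = (0, 1); any affine frame gives the same invariant.
1. D lies on line YC with YD:DC = -2:5 ⇒ D = (-2/3, 5/3)
2. N is the midpoint of CD ⇒ N = (1/6, 5/6)
3. E is the midpoint of YC ⇒ E = (1/2, 1/2)
4. X lies on line BY with BX:XY = 2:5 ⇒ X = (0, 2/7)
5. R lies on line NB with NR:RB = 1:(-4) ⇒ R = (2/9, 10/9)
2·[RYE] = 1/6, 2·[EYX] = 5/14
[RYE]:[EYX] = 1/6:5/14 = 7/15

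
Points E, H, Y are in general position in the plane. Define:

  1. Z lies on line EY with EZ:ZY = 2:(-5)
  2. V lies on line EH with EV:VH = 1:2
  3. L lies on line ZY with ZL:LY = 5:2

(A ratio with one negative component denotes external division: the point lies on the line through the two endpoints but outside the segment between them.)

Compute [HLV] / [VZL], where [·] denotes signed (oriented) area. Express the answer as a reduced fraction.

Work in coordinates with E = (0, 0), H = (1, 0), Y = (0, 1).
1. Z lies on line EY with EZ:ZY = 2:(-5) ⇒ Z = (0, -2/3)
2. V lies on line EH with EV:VH = 1:2 ⇒ V = (1/3, 0)
3. L lies on line ZY with ZL:LY = 5:2 ⇒ L = (0, 11/21)
2·[HLV] = 22/63, 2·[VZL] = -25/63
[HLV]:[VZL] = 22/63:-25/63 = -22/25

[HLV]:[VZL] = -22/25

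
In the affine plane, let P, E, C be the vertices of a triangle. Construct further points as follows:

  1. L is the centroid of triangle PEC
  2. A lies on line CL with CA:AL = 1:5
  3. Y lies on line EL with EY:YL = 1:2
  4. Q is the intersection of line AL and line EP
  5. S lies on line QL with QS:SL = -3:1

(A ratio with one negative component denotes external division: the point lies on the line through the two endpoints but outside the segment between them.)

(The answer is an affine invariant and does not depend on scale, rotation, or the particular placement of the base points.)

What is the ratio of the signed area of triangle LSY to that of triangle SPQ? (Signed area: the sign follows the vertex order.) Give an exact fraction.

[LSY]:[SPQ] = -2/9

Assign P = (0, 0), E = (1, 0), C = (0, 1) — the answer is frame-independent, so this choice is without loss of generality.
1. L is the centroid of triangle PEC ⇒ L = (1/3, 1/3)
2. A lies on line CL with CA:AL = 1:5 ⇒ A = (1/18, 8/9)
3. Y lies on line EL with EY:YL = 1:2 ⇒ Y = (7/9, 1/9)
4. Q is the intersection of line AL and line EP ⇒ Q = (1/2, 0)
5. S lies on line QL with QS:SL = -3:1 ⇒ S = (1/4, 1/2)
2·[LSY] = -1/18, 2·[SPQ] = 1/4
[LSY]:[SPQ] = -1/18:1/4 = -2/9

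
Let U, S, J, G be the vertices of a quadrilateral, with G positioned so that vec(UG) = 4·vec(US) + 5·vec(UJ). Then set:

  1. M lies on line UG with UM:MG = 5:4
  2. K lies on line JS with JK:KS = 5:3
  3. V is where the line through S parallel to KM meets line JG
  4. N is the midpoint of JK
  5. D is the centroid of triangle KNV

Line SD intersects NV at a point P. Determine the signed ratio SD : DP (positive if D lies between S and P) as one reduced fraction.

SD:DP = 28/5

Assign U = (0, 0), S = (1, 0), J = (0, 1), G = (4, 5) — the answer is frame-independent, so this choice is without loss of generality.
1. M lies on line UG with UM:MG = 5:4 ⇒ M = (20/9, 25/9)
2. K lies on line JS with JK:KS = 5:3 ⇒ K = (5/8, 3/8)
3. V is where the line through S parallel to KM meets line JG ⇒ V = (144/29, 173/29)
4. N is the midpoint of JK ⇒ N = (5/16, 11/16)
5. D is the centroid of triangle KNV ⇒ D = (913/464, 1087/464)
line SD meets NV at P = (27809/12992, 35871/12992)
D = S + t·(P−S) with t = 28/33, so SD:DP = 28/33:5/33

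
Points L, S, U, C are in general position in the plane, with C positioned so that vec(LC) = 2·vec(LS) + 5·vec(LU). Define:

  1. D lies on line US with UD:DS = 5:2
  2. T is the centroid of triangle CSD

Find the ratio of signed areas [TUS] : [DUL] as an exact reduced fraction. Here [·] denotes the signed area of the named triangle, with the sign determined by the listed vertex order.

Choose coordinates L = (0, 0), S = (1, 0), U = (0, 1), C = (2, 5).
1. D lies on line US with UD:DS = 5:2 ⇒ D = (5/7, 2/7)
2. T is the centroid of triangle CSD ⇒ T = (26/21, 37/21)
2·[TUS] = 2, 2·[DUL] = 5/7
[TUS]:[DUL] = 2:5/7 = 14/5

[TUS]:[DUL] = 14/5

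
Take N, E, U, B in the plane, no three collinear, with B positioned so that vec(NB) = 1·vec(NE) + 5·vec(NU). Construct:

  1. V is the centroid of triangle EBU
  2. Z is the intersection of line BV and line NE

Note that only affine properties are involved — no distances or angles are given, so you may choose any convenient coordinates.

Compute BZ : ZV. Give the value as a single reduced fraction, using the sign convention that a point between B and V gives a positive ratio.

BZ:ZV = -5/2

Assign N = (0, 0), E = (1, 0), U = (0, 1), B = (1, 5) — the answer is frame-independent, so this choice is without loss of generality.
1. V is the centroid of triangle EBU ⇒ V = (2/3, 2)
2. Z is the intersection of line BV and line NE ⇒ Z = (4/9, 0)
Z = B + t·(V−B) with t = 5/3, so BZ:ZV = t:(1−t) = 5/3:-2/3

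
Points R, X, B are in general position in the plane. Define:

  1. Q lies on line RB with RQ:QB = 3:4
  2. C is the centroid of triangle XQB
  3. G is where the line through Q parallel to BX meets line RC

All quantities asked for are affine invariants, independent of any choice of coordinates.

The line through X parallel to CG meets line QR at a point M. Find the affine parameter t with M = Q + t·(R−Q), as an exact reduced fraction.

Work in coordinates with R = (0, 0), X = (1, 0), B = (0, 1).
1. Q lies on line RB with RQ:QB = 3:4 ⇒ Q = (0, 3/7)
2. C is the centroid of triangle XQB ⇒ C = (1/3, 10/21)
3. G is where the line through Q parallel to BX meets line RC ⇒ G = (3/17, 30/119)
through X parallel to CG: direction (-8/51, -80/357); meets QR at M = (0, -10/7)
M = Q + t·(R−Q) with t = 13/3

t = 13/3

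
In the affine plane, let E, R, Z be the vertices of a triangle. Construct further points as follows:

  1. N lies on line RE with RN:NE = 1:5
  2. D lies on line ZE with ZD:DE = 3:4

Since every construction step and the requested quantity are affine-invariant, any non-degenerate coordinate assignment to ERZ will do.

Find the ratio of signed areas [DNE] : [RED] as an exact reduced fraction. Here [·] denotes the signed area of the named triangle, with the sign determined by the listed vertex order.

Assign E = (0, 0), R = (1, 0), Z = (0, 1) — the answer is frame-independent, so this choice is without loss of generality.
1. N lies on line RE with RN:NE = 1:5 ⇒ N = (5/6, 0)
2. D lies on line ZE with ZD:DE = 3:4 ⇒ D = (0, 4/7)
2·[DNE] = -10/21, 2·[RED] = -4/7
[DNE]:[RED] = -10/21:-4/7 = 5/6

[DNE]:[RED] = 5/6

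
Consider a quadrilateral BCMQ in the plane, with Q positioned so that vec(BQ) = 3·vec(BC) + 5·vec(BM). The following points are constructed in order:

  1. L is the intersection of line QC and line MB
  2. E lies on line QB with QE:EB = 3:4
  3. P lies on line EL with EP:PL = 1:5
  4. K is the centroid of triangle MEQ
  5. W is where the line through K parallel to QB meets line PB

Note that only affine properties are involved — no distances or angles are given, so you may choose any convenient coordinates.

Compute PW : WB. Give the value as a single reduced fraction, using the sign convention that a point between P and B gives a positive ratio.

PW:WB = -9/4

Set B = (0, 0), C = (1, 0), M = (0, 1), Q = (3, 5); any affine frame gives the same invariant.
1. L is the intersection of line QC and line MB ⇒ L = (0, -5/2)
2. E lies on line QB with QE:EB = 3:4 ⇒ E = (12/7, 20/7)
3. P lies on line EL with EP:PL = 1:5 ⇒ P = (10/7, 55/28)
4. K is the centroid of triangle MEQ ⇒ K = (11/7, 62/21)
5. W is where the line through K parallel to QB meets line PB ⇒ W = (-8/7, -11/7)
W = P + t·(B−P) with t = 9/5, so PW:WB = t:(1−t) = 9/5:-4/5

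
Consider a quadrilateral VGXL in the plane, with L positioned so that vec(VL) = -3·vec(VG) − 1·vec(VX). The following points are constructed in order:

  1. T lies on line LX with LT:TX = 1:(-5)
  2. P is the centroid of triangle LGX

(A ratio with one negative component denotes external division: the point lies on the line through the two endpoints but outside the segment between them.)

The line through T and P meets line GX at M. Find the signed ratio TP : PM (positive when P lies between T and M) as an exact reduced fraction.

Set V = (0, 0), G = (1, 0), X = (0, 1), L = (-3, -1); any affine frame gives the same invariant.
1. T lies on line LX with LT:TX = 1:(-5) ⇒ T = (-15/4, -3/2)
2. P is the centroid of triangle LGX ⇒ P = (-2/3, 0)
line TP meets GX at M = (5/11, 6/11)
P = T + t·(M−T) with t = 11/15, so TP:PM = 11/15:4/15

TP:PM = 11/4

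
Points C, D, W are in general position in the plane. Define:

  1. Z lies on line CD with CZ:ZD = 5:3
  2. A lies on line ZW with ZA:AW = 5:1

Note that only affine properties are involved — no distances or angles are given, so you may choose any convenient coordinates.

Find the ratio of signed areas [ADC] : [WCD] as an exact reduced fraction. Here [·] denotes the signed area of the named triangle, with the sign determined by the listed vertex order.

[ADC]:[WCD] = -5/6

Choose coordinates C = (0, 0), D = (1, 0), W = (0, 1).
1. Z lies on line CD with CZ:ZD = 5:3 ⇒ Z = (5/8, 0)
2. A lies on line ZW with ZA:AW = 5:1 ⇒ A = (5/48, 5/6)
2·[ADC] = -5/6, 2·[WCD] = 1
[ADC]:[WCD] = -5/6:1 = -5/6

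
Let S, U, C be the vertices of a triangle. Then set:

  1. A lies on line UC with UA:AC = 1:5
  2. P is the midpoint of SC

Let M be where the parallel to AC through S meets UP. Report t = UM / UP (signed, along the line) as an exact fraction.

Choose coordinates S = (0, 0), U = (1, 0), C = (0, 1).
1. A lies on line UC with UA:AC = 1:5 ⇒ A = (5/6, 1/6)
2. P is the midpoint of SC ⇒ P = (0, 1/2)
through S parallel to AC: direction (-5/6, 5/6); meets UP at M = (-1, 1)
M = U + t·(P−U) with t = 2

t = 2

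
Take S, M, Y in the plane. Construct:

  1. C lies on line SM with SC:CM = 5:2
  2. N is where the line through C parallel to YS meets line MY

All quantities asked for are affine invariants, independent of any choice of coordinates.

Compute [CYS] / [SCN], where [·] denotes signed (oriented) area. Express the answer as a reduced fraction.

Choose coordinates S = (0, 0), M = (1, 0), Y = (0, 1).
1. C lies on line SM with SC:CM = 5:2 ⇒ C = (5/7, 0)
2. N is where the line through C parallel to YS meets line MY ⇒ N = (5/7, 2/7)
2·[CYS] = 5/7, 2·[SCN] = 10/49
[CYS]:[SCN] = 5/7:10/49 = 7/2

[CYS]:[SCN] = 7/2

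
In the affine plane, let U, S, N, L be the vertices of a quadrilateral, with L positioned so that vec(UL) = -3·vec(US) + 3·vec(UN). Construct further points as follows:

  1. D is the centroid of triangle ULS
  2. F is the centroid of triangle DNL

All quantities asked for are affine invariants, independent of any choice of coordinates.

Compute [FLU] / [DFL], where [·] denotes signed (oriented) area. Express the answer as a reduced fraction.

Set U = (0, 0), S = (1, 0), N = (0, 1), L = (-3, 3); any affine frame gives the same invariant.
1. D is the centroid of triangle ULS ⇒ D = (-2/3, 1)
2. F is the centroid of triangle DNL ⇒ F = (-11/9, 5/3)
2·[FLU] = 4/3, 2·[DFL] = 4/9
[FLU]:[DFL] = 4/3:4/9 = 3

[FLU]:[DFL] = 3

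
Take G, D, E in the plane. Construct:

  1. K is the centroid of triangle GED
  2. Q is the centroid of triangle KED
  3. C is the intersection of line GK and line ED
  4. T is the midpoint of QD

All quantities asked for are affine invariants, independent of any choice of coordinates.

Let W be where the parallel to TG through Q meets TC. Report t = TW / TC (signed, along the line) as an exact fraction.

Assign G = (0, 0), D = (1, 0), E = (0, 1) — the answer is frame-independent, so this choice is without loss of generality.
1. K is the centroid of triangle GED ⇒ K = (1/3, 1/3)
2. Q is the centroid of triangle KED ⇒ Q = (4/9, 4/9)
3. C is the intersection of line GK and line ED ⇒ C = (1/2, 1/2)
4. T is the midpoint of QD ⇒ T = (13/18, 2/9)
through Q parallel to TG: direction (-13/18, -2/9); meets TC at W = (85/162, 38/81)
W = T + t·(C−T) with t = 8/9

t = 8/9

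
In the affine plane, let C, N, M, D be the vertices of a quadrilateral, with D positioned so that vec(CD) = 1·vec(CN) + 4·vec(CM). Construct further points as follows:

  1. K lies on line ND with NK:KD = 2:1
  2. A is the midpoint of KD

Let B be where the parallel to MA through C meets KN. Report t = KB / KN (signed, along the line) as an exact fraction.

t = 1/8

Assign C = (0, 0), N = (1, 0), M = (0, 1), D = (1, 4) — the answer is frame-independent, so this choice is without loss of generality.
1. K lies on line ND with NK:KD = 2:1 ⇒ K = (1, 8/3)
2. A is the midpoint of KD ⇒ A = (1, 10/3)
through C parallel to MA: direction (1, 7/3); meets KN at B = (1, 7/3)
B = K + t·(N−K) with t = 1/8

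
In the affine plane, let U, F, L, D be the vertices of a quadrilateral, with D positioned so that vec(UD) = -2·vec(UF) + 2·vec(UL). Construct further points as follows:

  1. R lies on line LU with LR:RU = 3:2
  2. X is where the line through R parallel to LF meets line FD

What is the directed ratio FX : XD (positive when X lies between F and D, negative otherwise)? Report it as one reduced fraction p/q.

FX:XD = 3/2

Assign U = (0, 0), F = (1, 0), L = (0, 1), D = (-2, 2) — the answer is frame-independent, so this choice is without loss of generality.
1. R lies on line LU with LR:RU = 3:2 ⇒ R = (0, 2/5)
2. X is where the line through R parallel to LF meets line FD ⇒ X = (-4/5, 6/5)
X = F + t·(D−F) with t = 3/5, so FX:XD = t:(1−t) = 3/5:2/5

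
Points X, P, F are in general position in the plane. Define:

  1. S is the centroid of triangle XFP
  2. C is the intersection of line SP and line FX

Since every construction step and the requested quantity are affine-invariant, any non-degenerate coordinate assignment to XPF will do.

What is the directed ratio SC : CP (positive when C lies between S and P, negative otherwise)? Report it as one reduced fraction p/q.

SC:CP = -1/3

Assign X = (0, 0), P = (1, 0), F = (0, 1) — the answer is frame-independent, so this choice is without loss of generality.
1. S is the centroid of triangle XFP ⇒ S = (1/3, 1/3)
2. C is the intersection of line SP and line FX ⇒ C = (0, 1/2)
C = S + t·(P−S) with t = -1/2, so SC:CP = t:(1−t) = -1/2:3/2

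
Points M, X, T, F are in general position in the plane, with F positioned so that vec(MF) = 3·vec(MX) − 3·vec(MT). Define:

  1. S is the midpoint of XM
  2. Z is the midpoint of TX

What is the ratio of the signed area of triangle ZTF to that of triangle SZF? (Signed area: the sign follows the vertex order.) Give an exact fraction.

Set M = (0, 0), X = (1, 0), T = (0, 1), F = (3, -3); any affine frame gives the same invariant.
1. S is the midpoint of XM ⇒ S = (1/2, 0)
2. Z is the midpoint of TX ⇒ Z = (1/2, 1/2)
2·[ZTF] = 1/2, 2·[SZF] = -5/4
[ZTF]:[SZF] = 1/2:-5/4 = -2/5

[ZTF]:[SZF] = -2/5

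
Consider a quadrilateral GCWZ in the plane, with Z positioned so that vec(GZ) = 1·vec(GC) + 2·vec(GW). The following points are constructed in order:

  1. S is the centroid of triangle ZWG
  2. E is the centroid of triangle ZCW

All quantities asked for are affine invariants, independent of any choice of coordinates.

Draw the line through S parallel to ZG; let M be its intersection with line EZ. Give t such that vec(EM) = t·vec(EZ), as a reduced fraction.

t = 2

Assign G = (0, 0), C = (1, 0), W = (0, 1), Z = (1, 2) — the answer is frame-independent, so this choice is without loss of generality.
1. S is the centroid of triangle ZWG ⇒ S = (1/3, 1)
2. E is the centroid of triangle ZCW ⇒ E = (2/3, 1)
through S parallel to ZG: direction (-1, -2); meets EZ at M = (4/3, 3)
M = E + t·(Z−E) with t = 2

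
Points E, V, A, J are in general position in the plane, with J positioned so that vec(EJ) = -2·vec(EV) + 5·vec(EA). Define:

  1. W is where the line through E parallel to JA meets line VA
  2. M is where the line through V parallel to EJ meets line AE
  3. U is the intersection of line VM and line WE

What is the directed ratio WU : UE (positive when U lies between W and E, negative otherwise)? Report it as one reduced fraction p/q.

Choose coordinates E = (0, 0), V = (1, 0), A = (0, 1), J = (-2, 5).
1. W is where the line through E parallel to JA meets line VA ⇒ W = (-1, 2)
2. M is where the line through V parallel to EJ meets line AE ⇒ M = (0, 5/2)
3. U is the intersection of line VM and line WE ⇒ U = (5, -10)
U = W + t·(E−W) with t = 6, so WU:UE = t:(1−t) = 6:-5

WU:UE = -6/5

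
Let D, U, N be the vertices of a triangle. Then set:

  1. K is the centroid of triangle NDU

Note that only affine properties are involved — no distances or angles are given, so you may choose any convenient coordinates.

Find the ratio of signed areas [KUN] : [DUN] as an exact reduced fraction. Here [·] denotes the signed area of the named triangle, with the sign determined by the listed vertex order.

Work in coordinates with D = (0, 0), U = (1, 0), N = (0, 1).
1. K is the centroid of triangle NDU ⇒ K = (1/3, 1/3)
2·[KUN] = 1/3, 2·[DUN] = 1
[KUN]:[DUN] = 1/3:1 = 1/3

[KUN]:[DUN] = 1/3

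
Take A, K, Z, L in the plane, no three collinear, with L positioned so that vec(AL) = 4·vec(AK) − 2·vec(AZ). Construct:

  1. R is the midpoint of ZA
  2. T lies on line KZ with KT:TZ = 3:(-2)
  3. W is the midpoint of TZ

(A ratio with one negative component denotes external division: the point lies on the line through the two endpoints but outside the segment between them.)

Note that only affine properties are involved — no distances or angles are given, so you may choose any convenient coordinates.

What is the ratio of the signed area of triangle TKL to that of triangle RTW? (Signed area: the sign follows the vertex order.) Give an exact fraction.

[TKL]:[RTW] = -6

Work in coordinates with A = (0, 0), K = (1, 0), Z = (0, 1), L = (4, -2).
1. R is the midpoint of ZA ⇒ R = (0, 1/2)
2. T lies on line KZ with KT:TZ = 3:(-2) ⇒ T = (-2, 3)
3. W is the midpoint of TZ ⇒ W = (-1, 2)
2·[TKL] = 3, 2·[RTW] = -1/2
[TKL]:[RTW] = 3:-1/2 = -6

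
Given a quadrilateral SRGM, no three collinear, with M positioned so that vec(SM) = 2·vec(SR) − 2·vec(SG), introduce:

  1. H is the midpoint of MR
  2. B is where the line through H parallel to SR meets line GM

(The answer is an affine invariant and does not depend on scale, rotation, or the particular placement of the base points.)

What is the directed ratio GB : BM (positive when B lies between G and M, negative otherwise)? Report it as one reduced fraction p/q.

Set S = (0, 0), R = (1, 0), G = (0, 1), M = (2, -2); any affine frame gives the same invariant.
1. H is the midpoint of MR ⇒ H = (3/2, -1)
2. B is where the line through H parallel to SR meets line GM ⇒ B = (4/3, -1)
B = G + t·(M−G) with t = 2/3, so GB:BM = t:(1−t) = 2/3:1/3

GB:BM = 2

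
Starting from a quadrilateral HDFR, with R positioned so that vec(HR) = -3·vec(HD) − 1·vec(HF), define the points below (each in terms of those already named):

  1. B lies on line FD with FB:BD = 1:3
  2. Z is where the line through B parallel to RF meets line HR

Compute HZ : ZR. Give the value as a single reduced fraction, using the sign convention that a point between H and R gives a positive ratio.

HZ:ZR = 7/5

Work in coordinates with H = (0, 0), D = (1, 0), F = (0, 1), R = (-3, -1).
1. B lies on line FD with FB:BD = 1:3 ⇒ B = (1/4, 3/4)
2. Z is where the line through B parallel to RF meets line HR ⇒ Z = (-7/4, -7/12)
Z = H + t·(R−H) with t = 7/12, so HZ:ZR = t:(1−t) = 7/12:5/12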